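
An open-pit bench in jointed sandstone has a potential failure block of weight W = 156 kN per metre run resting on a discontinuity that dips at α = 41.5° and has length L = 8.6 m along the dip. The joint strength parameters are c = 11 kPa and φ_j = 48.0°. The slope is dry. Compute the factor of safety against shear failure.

FS = 2.17

Resolving the block weight along and normal to the plane and applying the Mohr–Coulomb strength on the joint:
N' = W cosα = 156·cos41.5° = 116.8 kN/m
Driving force T = W sinα = 156·sin41.5° = 103.4 kN/m
Resisting force R = c·L + N'·tanφ_j = 11·8.6 + 116.8·tan48.0° = 94.6 + 129.8 = 224.4 kN/m
FS = R / T = 224.4 / 103.4 = 2.170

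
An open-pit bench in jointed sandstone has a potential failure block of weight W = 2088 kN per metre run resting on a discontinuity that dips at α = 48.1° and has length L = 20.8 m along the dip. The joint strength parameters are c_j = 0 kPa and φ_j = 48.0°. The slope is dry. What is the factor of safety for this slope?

Resolving the block weight along and normal to the plane and applying the Mohr–Coulomb strength on the joint:
N' = W cosα = 2088·cos48.1° = 1394.4 kN/m
Driving force T = W sinα = 2088·sin48.1° = 1554.1 kN/m
Resisting force R = c_j·L + N'·tanφ_j = 0·20.8 + 1394.4·tan48.0° = 0.0 + 1548.7 = 1548.7 kN/m
FS = R / T = 1548.7 / 1554.1 = 0.996

FS = 1.00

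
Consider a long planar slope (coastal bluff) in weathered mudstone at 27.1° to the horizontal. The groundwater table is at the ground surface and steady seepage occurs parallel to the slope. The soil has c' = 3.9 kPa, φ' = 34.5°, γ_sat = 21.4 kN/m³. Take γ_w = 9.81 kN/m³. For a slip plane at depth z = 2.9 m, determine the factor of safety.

FS = 0.88

With seepage parallel to the slope and the water table at the surface, the effective normal stress on the slip plane uses the buoyant unit weight γ' = γ_sat − γ_w while the driving shear stress uses γ_sat:
FS = [c' + γ' z cos²β tanφ'] / [γ_sat z sinβ cosβ]
γ' = 21.4 − 9.81 = 11.59 kN/m³
Numerator = 3.9 + 11.59·2.9·cos²27.1°·tan34.5° = 3.9 + 11.59·2.9·0.7925·0.6873 = 22.206 kPa
Denominator = 21.4·2.9·sin27.1°·cos27.1° = 21.4·2.9·0.4555·0.8902 = 25.167 kPa
FS = 22.206 / 25.167 = 0.882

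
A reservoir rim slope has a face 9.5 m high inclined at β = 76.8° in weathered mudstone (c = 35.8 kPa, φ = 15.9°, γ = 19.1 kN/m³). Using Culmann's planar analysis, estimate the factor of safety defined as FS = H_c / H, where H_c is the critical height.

H_c = (4c/γ) · sinβ cosφ / [1 − cos(β − φ)]
    = (4·35.8/19.1) · sin76.8°·cos15.9° / [1 − cos60.9°]
    = 7.497 · 0.9363 / 0.5137 = 13.67 m
FS = H_c / H = 13.67 / 9.5 = 1.439

FS = 1.44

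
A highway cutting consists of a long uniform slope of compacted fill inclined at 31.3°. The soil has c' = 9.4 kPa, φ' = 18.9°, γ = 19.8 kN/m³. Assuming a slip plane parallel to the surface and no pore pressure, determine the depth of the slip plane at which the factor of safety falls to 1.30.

z = 1.45 m

Setting FS = 1.30 in FS = [c' + γz cos²β tanφ'] / [γz sinβ cosβ] and solving for z:
z = c' / [γ cosβ (FS·sinβ − cosβ·tanφ')]
  = 9.4 / [19.8·cos31.3°·(1.30·sin31.3° − cos31.3°·tan18.9°)]
  = 9.4 / [19.8·0.8545·(1.30·0.5195 − 0.8545·0.3424)]
  = 9.4 / 6.4768 = 1.451 m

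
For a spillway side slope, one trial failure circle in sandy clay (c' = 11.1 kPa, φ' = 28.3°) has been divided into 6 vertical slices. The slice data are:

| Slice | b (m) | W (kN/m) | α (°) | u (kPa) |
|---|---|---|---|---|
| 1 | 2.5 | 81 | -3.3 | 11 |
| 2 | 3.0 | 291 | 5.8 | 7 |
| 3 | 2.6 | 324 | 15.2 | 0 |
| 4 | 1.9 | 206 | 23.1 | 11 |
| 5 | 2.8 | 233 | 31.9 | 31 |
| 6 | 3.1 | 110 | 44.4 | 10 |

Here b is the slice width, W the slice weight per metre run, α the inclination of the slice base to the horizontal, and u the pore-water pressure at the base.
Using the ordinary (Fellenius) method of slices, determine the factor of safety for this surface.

Ordinary method of slices: FS = Σ[c'·Δl_i + (W_i cosα_i − u_i·Δl_i)·tanφ'] / Σ W_i sinα_i, with Δl_i = b_i / cosα_i.
Slice 1: Δl = 2.5/cos(-3.3°) = 2.504 m; N'_1 = 81·cos(-3.3°) − 11·2.504 = 53.3; c'Δl = 27.80; W sinα = -4.7
Slice 2: Δl = 3.0/cos5.8° = 3.015 m; N'_2 = 291·cos5.8° − 7·3.015 = 268.4; c'Δl = 33.47; W sinα = 29.4
Slice 3: Δl = 2.6/cos15.2° = 2.694 m; N'_3 = 324·cos15.2° − 0·2.694 = 312.7; c'Δl = 29.91; W sinα = 84.9
Slice 4: Δl = 1.9/cos23.1° = 2.066 m; N'_4 = 206·cos23.1° − 11·2.066 = 166.8; c'Δl = 22.93; W sinα = 80.8
Slice 5: Δl = 2.8/cos31.9° = 3.298 m; N'_5 = 233·cos31.9° − 31·3.298 = 95.6; c'Δl = 36.61; W sinα = 123.1
Slice 6: Δl = 3.1/cos44.4° = 4.339 m; N'_6 = 110·cos44.4° − 10·4.339 = 35.2; c'Δl = 48.16; W sinα = 77.0
Σc'Δl = 198.9 kN/m; ΣN' = 931.9 kN/m; ΣW sinα = 390.6 kN/m
Resisting = 198.9 + 931.9·tan28.3° = 198.9 + 501.8 = 700.7 kN/m
FS = 700.7 / 390.6 = 1.794

FS = 1.79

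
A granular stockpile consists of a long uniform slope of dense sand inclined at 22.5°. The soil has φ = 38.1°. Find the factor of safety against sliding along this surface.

FS = 1.89

For a dry cohesionless infinite slope the factor of safety is FS = tanφ / tanβ.
FS = tan38.1° / tan22.5° = 0.7841 / 0.4142 = 1.893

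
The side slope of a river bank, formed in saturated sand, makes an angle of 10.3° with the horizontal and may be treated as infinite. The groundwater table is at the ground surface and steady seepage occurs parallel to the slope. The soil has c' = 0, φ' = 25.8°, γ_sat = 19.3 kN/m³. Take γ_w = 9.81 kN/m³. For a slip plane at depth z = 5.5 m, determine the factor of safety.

With seepage parallel to the slope and the water table at the surface, the effective normal stress on the slip plane uses the buoyant unit weight γ' = γ_sat − γ_w while the driving shear stress uses γ_sat:
FS = [c' + γ' z cos²β tanφ'] / [γ_sat z sinβ cosβ]
(For c' = 0 this reduces to FS = (γ'/γ_sat)·tanφ'/tanβ.)
γ' = 19.3 − 9.81 = 9.49 kN/m³
Numerator = 0.0 + 9.49·5.5·cos²10.3°·tan25.8° = 0.0 + 9.49·5.5·0.9680·0.4834 = 24.425 kPa
Denominator = 19.3·5.5·sin10.3°·cos10.3° = 19.3·5.5·0.1788·0.9839 = 18.674 kPa
FS = 24.425 / 18.674 = 1.308

FS = 1.31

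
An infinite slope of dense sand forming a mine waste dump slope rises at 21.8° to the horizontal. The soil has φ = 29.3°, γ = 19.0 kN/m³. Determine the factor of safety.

For a dry cohesionless infinite slope the factor of safety is FS = tanφ / tanβ.
FS = tan29.3° / tan21.8° = 0.5612 / 0.4000 = 1.403

FS = 1.40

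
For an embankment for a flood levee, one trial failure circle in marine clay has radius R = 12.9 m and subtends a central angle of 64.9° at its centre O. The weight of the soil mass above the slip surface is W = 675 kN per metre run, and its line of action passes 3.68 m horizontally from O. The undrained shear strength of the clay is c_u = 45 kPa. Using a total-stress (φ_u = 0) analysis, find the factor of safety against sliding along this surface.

FS = 3.41

Taking moments about the centre O, the resisting moment is provided by the undrained shear strength acting along the arc:
Arc length L_a = R·θ = 12.9·(64.9°·π/180) = 12.9·1.1327 = 14.61 m
M_R = c_u·L_a·R = 45·14.61·12.9 = 8482.3 kN·m/m
M_D = W·d = 675·3.68 = 2484.0 kN·m/m
FS = M_R / M_D = 8482.3 / 2484.0 = 3.415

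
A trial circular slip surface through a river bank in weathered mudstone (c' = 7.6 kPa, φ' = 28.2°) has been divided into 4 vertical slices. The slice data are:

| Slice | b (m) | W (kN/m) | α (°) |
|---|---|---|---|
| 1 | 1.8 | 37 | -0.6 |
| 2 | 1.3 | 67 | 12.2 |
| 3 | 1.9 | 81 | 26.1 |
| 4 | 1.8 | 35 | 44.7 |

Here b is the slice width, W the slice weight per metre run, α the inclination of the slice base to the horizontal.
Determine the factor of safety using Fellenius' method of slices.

FS = 2.25

Ordinary method of slices: FS = Σ[c'·Δl_i + (W_i cosα_i)·tanφ'] / Σ W_i sinα_i, with Δl_i = b_i / cosα_i.
Slice 1: Δl = 1.8/cos(-0.6°) = 1.800 m; N'_1 = 37·cos(-0.6°) = 37.0; c'Δl = 13.68; W sinα = -0.4
Slice 2: Δl = 1.3/cos12.2° = 1.330 m; N'_2 = 67·cos12.2° = 65.5; c'Δl = 10.11; W sinα = 14.2
Slice 3: Δl = 1.9/cos26.1° = 2.116 m; N'_3 = 81·cos26.1° = 72.7; c'Δl = 16.08; W sinα = 35.6
Slice 4: Δl = 1.8/cos44.7° = 2.532 m; N'_4 = 35·cos44.7° = 24.9; c'Δl = 19.25; W sinα = 24.6
Σc'Δl = 59.1 kN/m; ΣN' = 200.1 kN/m; ΣW sinα = 74.0 kN/m
Resisting = 59.1 + 200.1·tan28.2° = 59.1 + 107.3 = 166.4 kN/m
FS = 166.4 / 74.0 = 2.248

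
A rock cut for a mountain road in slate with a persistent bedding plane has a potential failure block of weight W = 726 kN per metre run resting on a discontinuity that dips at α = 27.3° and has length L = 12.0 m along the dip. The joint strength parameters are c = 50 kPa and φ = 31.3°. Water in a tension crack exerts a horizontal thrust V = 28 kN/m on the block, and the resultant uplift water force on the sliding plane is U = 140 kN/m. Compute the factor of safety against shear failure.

Resolving the block weight along and normal to the plane and applying the Mohr–Coulomb strength on the joint:
N' = W cosα − U − V sinα = 726·cos27.3° − 140 − 28·sin27.3° = 492.3 kN/m
Driving force T = W sinα + V cosα = 726·sin27.3° + 28·cos27.3° = 357.9 kN/m
Resisting force R = c·L + N'·tanφ = 50·12.0 + 492.3·tan31.3° = 600.0 + 299.3 = 899.3 kN/m
FS = R / T = 899.3 / 357.9 = 2.513

FS = 2.51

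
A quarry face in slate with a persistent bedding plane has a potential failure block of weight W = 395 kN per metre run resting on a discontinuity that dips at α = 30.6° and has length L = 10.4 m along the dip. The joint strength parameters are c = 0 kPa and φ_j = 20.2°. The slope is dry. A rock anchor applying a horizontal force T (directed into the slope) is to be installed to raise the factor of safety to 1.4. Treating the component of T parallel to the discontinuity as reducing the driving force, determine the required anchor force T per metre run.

T = 112 kN/m

Resolving forces along and normal to the sliding plane, with the horizontal anchor force T adding T·sinα to the effective normal force and T·cosα acting up the plane against the driving force:
FS = [cL + (W cosα + T sinα) tanφ_j] / [W sinα − T cosα]
Without the anchor: N' = 340.0 kN/m, driving T_d = 201.1 kN/m, resisting R = 0·10.4 + 340.0·tan20.2° = 125.1 kN/m, FS = 0.62.
Setting FS = 1.4 and solving for T:
1.4·(201.1 − T cos30.6°) = 125.1 + T sin30.6°·tan20.2°
T·(sin30.6°·tan20.2° + 1.4·cos30.6°) = 1.4·201.1 − 125.1
T·(0.5090·0.3679 + 1.4·0.8607) = 281.5 − 125.1 = 156.4
T·1.3923 = 156.4
T = 112.3 kN/m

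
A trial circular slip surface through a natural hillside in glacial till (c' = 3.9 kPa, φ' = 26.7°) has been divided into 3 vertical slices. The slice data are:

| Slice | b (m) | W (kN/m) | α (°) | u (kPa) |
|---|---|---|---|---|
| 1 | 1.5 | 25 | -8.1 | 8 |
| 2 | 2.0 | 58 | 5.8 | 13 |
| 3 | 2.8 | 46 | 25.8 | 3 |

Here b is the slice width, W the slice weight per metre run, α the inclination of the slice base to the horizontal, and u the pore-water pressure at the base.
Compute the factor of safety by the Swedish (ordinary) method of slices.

FS = 2.87

Ordinary method of slices: FS = Σ[c'·Δl_i + (W_i cosα_i − u_i·Δl_i)·tanφ'] / Σ W_i sinα_i, with Δl_i = b_i / cosα_i.
Slice 1: Δl = 1.5/cos(-8.1°) = 1.515 m; N'_1 = 25·cos(-8.1°) − 8·1.515 = 12.6; c'Δl = 5.91; W sinα = -3.5
Slice 2: Δl = 2.0/cos5.8° = 2.010 m; N'_2 = 58·cos5.8° − 13·2.010 = 31.6; c'Δl = 7.84; W sinα = 5.9
Slice 3: Δl = 2.8/cos25.8° = 3.110 m; N'_3 = 46·cos25.8° − 3·3.110 = 32.1; c'Δl = 12.13; W sinα = 20.0
Σc'Δl = 25.9 kN/m; ΣN' = 76.3 kN/m; ΣW sinα = 22.4 kN/m
Resisting = 25.9 + 76.3·tan26.7° = 25.9 + 38.4 = 64.2 kN/m
FS = 64.2 / 22.4 = 2.873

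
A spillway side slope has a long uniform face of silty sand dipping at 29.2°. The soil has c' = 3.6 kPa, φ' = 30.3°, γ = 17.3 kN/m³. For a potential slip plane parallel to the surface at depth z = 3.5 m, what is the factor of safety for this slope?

For an infinite slope with a slip plane parallel to the surface (no pore pressure): FS = [c' + γz cos²β tanφ'] / [γz sinβ cosβ].
γz = 17.3·3.5 = 60.55 kN/m²
Numerator = 3.6 + 60.55·cos²29.2°·tan30.3° = 3.6 + 60.55·0.7620·0.5844 = 30.561 kPa
Denominator = 60.55·sin29.2°·cos29.2° = 60.55·0.4879·0.8729 = 25.786 kPa
FS = 30.561 / 25.786 = 1.185

FS = 1.19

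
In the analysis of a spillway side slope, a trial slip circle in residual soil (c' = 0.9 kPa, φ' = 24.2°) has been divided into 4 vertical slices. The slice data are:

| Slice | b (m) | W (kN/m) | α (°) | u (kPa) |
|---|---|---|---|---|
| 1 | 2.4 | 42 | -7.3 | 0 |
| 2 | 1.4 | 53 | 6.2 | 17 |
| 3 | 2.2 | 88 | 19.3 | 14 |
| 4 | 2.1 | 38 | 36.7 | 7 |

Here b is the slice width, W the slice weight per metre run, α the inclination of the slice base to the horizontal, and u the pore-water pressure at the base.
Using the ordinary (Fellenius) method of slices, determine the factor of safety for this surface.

Ordinary method of slices: FS = Σ[c'·Δl_i + (W_i cosα_i − u_i·Δl_i)·tanφ'] / Σ W_i sinα_i, with Δl_i = b_i / cosα_i.
Slice 1: Δl = 2.4/cos(-7.3°) = 2.420 m; N'_1 = 42·cos(-7.3°) − 0·2.420 = 41.7; c'Δl = 2.18; W sinα = -5.3
Slice 2: Δl = 1.4/cos6.2° = 1.408 m; N'_2 = 53·cos6.2° − 17·1.408 = 28.7; c'Δl = 1.27; W sinα = 5.7
Slice 3: Δl = 2.2/cos19.3° = 2.331 m; N'_3 = 88·cos19.3° − 14·2.331 = 50.4; c'Δl = 2.10; W sinα = 29.1
Slice 4: Δl = 2.1/cos36.7° = 2.619 m; N'_4 = 38·cos36.7° − 7·2.619 = 12.1; c'Δl = 2.36; W sinα = 22.7
Σc'Δl = 7.9 kN/m; ΣN' = 133.0 kN/m; ΣW sinα = 52.2 kN/m
Resisting = 7.9 + 133.0·tan24.2° = 7.9 + 59.8 = 67.7 kN/m
FS = 67.7 / 52.2 = 1.297

FS = 1.30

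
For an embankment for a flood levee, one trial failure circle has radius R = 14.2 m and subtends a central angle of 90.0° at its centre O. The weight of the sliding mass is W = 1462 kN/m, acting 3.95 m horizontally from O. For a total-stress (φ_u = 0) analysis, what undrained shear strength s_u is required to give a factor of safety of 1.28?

FS = s_u·L_a·R / (W·d), so s_u = FS·W·d / (L_a·R).
Arc length L_a = R·θ = 14.2·(90.0°·π/180) = 14.2·1.5708 = 22.31 m
s_u = 1.28·1462·3.95 / (22.31·14.2) = 7391.9 / 316.74 = 23.34 kPa

s_u = 23.3 kPa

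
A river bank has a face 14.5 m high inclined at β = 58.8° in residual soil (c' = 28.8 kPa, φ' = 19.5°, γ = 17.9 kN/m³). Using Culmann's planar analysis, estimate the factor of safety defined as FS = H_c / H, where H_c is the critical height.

H_c = (4c'/γ) · sinβ cosφ' / [1 − cos(β − φ')]
    = (4·28.8/17.9) · sin58.8°·cos19.5° / [1 − cos39.3°]
    = 6.436 · 0.8063 / 0.2262 = 22.94 m
FS = H_c / H = 22.94 / 14.5 = 1.582

FS = 1.58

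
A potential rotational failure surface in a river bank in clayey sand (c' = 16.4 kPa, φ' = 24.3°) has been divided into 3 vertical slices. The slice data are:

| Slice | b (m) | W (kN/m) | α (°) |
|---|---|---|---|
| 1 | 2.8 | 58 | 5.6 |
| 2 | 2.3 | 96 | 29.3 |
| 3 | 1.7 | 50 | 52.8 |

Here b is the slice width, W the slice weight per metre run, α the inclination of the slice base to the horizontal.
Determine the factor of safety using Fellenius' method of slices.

Ordinary method of slices: FS = Σ[c'·Δl_i + (W_i cosα_i)·tanφ'] / Σ W_i sinα_i, with Δl_i = b_i / cosα_i.
Slice 1: Δl = 2.8/cos5.6° = 2.813 m; N'_1 = 58·cos5.6° = 57.7; c'Δl = 46.14; W sinα = 5.7
Slice 2: Δl = 2.3/cos29.3° = 2.637 m; N'_2 = 96·cos29.3° = 83.7; c'Δl = 43.25; W sinα = 47.0
Slice 3: Δl = 1.7/cos52.8° = 2.812 m; N'_3 = 50·cos52.8° = 30.2; c'Δl = 46.11; W sinα = 39.8
Σc'Δl = 135.5 kN/m; ΣN' = 171.7 kN/m; ΣW sinα = 92.5 kN/m
Resisting = 135.5 + 171.7·tan24.3° = 135.5 + 77.5 = 213.0 kN/m
FS = 213.0 / 92.5 = 2.304

FS = 2.30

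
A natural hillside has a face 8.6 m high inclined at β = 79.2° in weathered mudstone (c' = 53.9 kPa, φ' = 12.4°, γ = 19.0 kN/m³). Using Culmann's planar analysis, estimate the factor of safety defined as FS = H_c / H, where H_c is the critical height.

H_c = (4c'/γ) · sinβ cosφ' / [1 − cos(β − φ')]
    = (4·53.9/19.0) · sin79.2°·cos12.4° / [1 − cos66.8°]
    = 11.347 · 0.9594 / 0.6061 = 17.96 m
FS = H_c / H = 17.96 / 8.6 = 2.089

FS = 2.09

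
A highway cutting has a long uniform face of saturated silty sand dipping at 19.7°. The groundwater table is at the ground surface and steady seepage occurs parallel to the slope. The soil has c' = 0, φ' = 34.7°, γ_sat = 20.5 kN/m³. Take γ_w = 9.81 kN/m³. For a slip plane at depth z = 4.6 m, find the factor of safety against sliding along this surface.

FS = 1.01

With seepage parallel to the slope and the water table at the surface, the effective normal stress on the slip plane uses the buoyant unit weight γ' = γ_sat − γ_w while the driving shear stress uses γ_sat:
FS = [c' + γ' z cos²β tanφ'] / [γ_sat z sinβ cosβ]
(For c' = 0 this reduces to FS = (γ'/γ_sat)·tanφ'/tanβ.)
γ' = 20.5 − 9.81 = 10.69 kN/m³
Numerator = 0.0 + 10.69·4.6·cos²19.7°·tan34.7° = 0.0 + 10.69·4.6·0.8864·0.6924 = 30.181 kPa
Denominator = 20.5·4.6·sin19.7°·cos19.7° = 20.5·4.6·0.3371·0.9415 = 29.928 kPa
FS = 30.181 / 29.928 = 1.008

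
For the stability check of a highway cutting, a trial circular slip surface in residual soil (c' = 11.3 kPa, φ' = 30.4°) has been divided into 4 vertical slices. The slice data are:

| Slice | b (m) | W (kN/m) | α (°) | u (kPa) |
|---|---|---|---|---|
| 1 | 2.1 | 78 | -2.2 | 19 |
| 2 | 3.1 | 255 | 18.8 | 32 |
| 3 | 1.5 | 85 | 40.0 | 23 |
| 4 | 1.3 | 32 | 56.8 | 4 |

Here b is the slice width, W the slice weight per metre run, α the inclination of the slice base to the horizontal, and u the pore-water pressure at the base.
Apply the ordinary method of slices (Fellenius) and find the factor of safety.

Ordinary method of slices: FS = Σ[c'·Δl_i + (W_i cosα_i − u_i·Δl_i)·tanφ'] / Σ W_i sinα_i, with Δl_i = b_i / cosα_i.
Slice 1: Δl = 2.1/cos(-2.2°) = 2.102 m; N'_1 = 78·cos(-2.2°) − 19·2.102 = 38.0; c'Δl = 23.75; W sinα = -3.0
Slice 2: Δl = 3.1/cos18.8° = 3.275 m; N'_2 = 255·cos18.8° − 32·3.275 = 136.6; c'Δl = 37.00; W sinα = 82.2
Slice 3: Δl = 1.5/cos40.0° = 1.958 m; N'_3 = 85·cos40.0° − 23·1.958 = 20.1; c'Δl = 22.13; W sinα = 54.6
Slice 4: Δl = 1.3/cos56.8° = 2.374 m; N'_4 = 32·cos56.8° − 4·2.374 = 8.0; c'Δl = 26.83; W sinα = 26.8
Σc'Δl = 109.7 kN/m; ΣN' = 202.7 kN/m; ΣW sinα = 160.6 kN/m
Resisting = 109.7 + 202.7·tan30.4° = 109.7 + 118.9 = 228.6 kN/m
FS = 228.6 / 160.6 = 1.424

FS = 1.42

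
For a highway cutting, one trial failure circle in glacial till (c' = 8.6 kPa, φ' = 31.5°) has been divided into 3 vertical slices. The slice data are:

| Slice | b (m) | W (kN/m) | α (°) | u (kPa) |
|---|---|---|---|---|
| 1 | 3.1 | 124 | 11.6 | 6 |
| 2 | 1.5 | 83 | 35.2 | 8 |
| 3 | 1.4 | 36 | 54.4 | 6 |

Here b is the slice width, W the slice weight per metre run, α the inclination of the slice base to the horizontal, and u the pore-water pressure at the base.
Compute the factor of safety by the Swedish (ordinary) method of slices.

Ordinary method of slices: FS = Σ[c'·Δl_i + (W_i cosα_i − u_i·Δl_i)·tanφ'] / Σ W_i sinα_i, with Δl_i = b_i / cosα_i.
Slice 1: Δl = 3.1/cos11.6° = 3.165 m; N'_1 = 124·cos11.6° − 6·3.165 = 102.5; c'Δl = 27.22; W sinα = 24.9
Slice 2: Δl = 1.5/cos35.2° = 1.836 m; N'_2 = 83·cos35.2° − 8·1.836 = 53.1; c'Δl = 15.79; W sinα = 47.8
Slice 3: Δl = 1.4/cos54.4° = 2.405 m; N'_3 = 36·cos54.4° − 6·2.405 = 6.5; c'Δl = 20.68; W sinα = 29.3
Σc'Δl = 63.7 kN/m; ΣN' = 162.1 kN/m; ΣW sinα = 102.0 kN/m
Resisting = 63.7 + 162.1·tan31.5° = 63.7 + 99.4 = 163.0 kN/m
FS = 163.0 / 102.0 = 1.598

FS = 1.60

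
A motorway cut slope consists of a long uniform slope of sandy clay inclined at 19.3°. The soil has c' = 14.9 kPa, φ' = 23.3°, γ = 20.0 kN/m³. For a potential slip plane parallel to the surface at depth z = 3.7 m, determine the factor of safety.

FS = 1.88

For an infinite slope with a slip plane parallel to the surface (no pore pressure): FS = [c' + γz cos²β tanφ'] / [γz sinβ cosβ].
γz = 20.0·3.7 = 74.00 kN/m²
Numerator = 14.9 + 74.00·cos²19.3°·tan23.3° = 14.9 + 74.00·0.8908·0.4307 = 43.288 kPa
Denominator = 74.00·sin19.3°·cos19.3° = 74.00·0.3305·0.9438 = 23.084 kPa
FS = 43.288 / 23.084 = 1.875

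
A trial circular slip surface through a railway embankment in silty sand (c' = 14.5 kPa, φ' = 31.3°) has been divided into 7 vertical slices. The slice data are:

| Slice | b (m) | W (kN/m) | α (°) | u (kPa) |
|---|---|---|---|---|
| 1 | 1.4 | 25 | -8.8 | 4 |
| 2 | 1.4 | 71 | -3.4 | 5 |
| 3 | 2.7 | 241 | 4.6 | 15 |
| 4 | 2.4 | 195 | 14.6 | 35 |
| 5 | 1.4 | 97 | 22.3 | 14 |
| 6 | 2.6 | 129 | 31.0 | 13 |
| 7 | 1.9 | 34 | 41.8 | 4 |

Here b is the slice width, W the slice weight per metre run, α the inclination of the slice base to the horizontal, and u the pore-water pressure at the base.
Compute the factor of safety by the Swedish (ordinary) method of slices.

FS = 2.93

Ordinary method of slices: FS = Σ[c'·Δl_i + (W_i cosα_i − u_i·Δl_i)·tanφ'] / Σ W_i sinα_i, with Δl_i = b_i / cosα_i.
Slice 1: Δl = 1.4/cos(-8.8°) = 1.417 m; N'_1 = 25·cos(-8.8°) − 4·1.417 = 19.0; c'Δl = 20.54; W sinα = -3.8
Slice 2: Δl = 1.4/cos(-3.4°) = 1.402 m; N'_2 = 71·cos(-3.4°) − 5·1.402 = 63.9; c'Δl = 20.34; W sinα = -4.2
Slice 3: Δl = 2.7/cos4.6° = 2.709 m; N'_3 = 241·cos4.6° − 15·2.709 = 199.6; c'Δl = 39.28; W sinα = 19.3
Slice 4: Δl = 2.4/cos14.6° = 2.480 m; N'_4 = 195·cos14.6° − 35·2.480 = 101.9; c'Δl = 35.96; W sinα = 49.2
Slice 5: Δl = 1.4/cos22.3° = 1.513 m; N'_5 = 97·cos22.3° − 14·1.513 = 68.6; c'Δl = 21.94; W sinα = 36.8
Slice 6: Δl = 2.6/cos31.0° = 3.033 m; N'_6 = 129·cos31.0° − 13·3.033 = 71.1; c'Δl = 43.98; W sinα = 66.4
Slice 7: Δl = 1.9/cos41.8° = 2.549 m; N'_7 = 34·cos41.8° − 4·2.549 = 15.2; c'Δl = 36.96; W sinα = 22.7
Σc'Δl = 219.0 kN/m; ΣN' = 539.2 kN/m; ΣW sinα = 186.4 kN/m
Resisting = 219.0 + 539.2·tan31.3° = 219.0 + 327.9 = 546.9 kN/m
FS = 546.9 / 186.4 = 2.935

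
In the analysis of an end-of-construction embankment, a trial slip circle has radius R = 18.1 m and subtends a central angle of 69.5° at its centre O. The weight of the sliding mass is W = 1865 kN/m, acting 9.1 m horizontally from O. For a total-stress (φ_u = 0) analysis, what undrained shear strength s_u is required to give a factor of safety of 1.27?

FS = s_u·L_a·R / (W·d), so s_u = FS·W·d / (L_a·R).
Arc length L_a = R·θ = 18.1·(69.5°·π/180) = 18.1·1.2130 = 21.96 m
s_u = 1.27·1865·9.1 / (21.96·18.1) = 21553.8 / 397.39 = 54.24 kPa

s_u = 54.2 kPa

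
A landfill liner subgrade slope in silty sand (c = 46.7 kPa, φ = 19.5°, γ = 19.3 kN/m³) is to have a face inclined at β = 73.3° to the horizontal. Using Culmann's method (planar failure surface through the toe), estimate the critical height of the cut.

H_c = 21.35 m

Culmann's analysis gives the critical failure plane at α_cr = (β + φ)/2 = (73.3 + 19.5)/2 = 46.4°, and the critical height
H_c = (4c/γ) · sinβ cosφ / [1 − cos(β − φ)]
    = (4·46.7/19.3) · sin73.3°·cos19.5° / [1 − cos(53.8°)]
    = 9.679 · 0.9578·0.9426 / [1 − 0.5906]
    = 9.679 · 0.9029 / 0.4094
    = 21.35 m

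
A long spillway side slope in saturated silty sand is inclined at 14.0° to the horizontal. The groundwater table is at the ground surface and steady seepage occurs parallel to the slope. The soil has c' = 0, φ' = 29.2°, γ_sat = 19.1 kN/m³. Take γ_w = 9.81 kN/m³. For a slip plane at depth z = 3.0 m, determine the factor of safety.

FS = 1.09

With seepage parallel to the slope and the water table at the surface, the effective normal stress on the slip plane uses the buoyant unit weight γ' = γ_sat − γ_w while the driving shear stress uses γ_sat:
FS = [c' + γ' z cos²β tanφ'] / [γ_sat z sinβ cosβ]
(For c' = 0 this reduces to FS = (γ'/γ_sat)·tanφ'/tanβ.)
γ' = 19.1 − 9.81 = 9.29 kN/m³
Numerator = 0.0 + 9.29·3.0·cos²14.0°·tan29.2° = 0.0 + 9.29·3.0·0.9415·0.5589 = 14.664 kPa
Denominator = 19.1·3.0·sin14.0°·cos14.0° = 19.1·3.0·0.2419·0.9703 = 13.450 kPa
FS = 14.664 / 13.450 = 1.090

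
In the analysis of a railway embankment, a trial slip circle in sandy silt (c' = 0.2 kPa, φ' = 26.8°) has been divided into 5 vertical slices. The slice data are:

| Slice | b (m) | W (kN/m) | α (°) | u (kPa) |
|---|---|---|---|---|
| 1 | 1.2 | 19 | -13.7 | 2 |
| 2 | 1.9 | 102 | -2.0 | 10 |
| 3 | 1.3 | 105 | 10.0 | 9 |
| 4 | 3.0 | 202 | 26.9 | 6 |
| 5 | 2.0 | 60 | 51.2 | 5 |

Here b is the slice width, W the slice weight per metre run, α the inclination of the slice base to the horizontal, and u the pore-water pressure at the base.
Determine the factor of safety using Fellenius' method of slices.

FS = 1.28

Ordinary method of slices: FS = Σ[c'·Δl_i + (W_i cosα_i − u_i·Δl_i)·tanφ'] / Σ W_i sinα_i, with Δl_i = b_i / cosα_i.
Slice 1: Δl = 1.2/cos(-13.7°) = 1.235 m; N'_1 = 19·cos(-13.7°) − 2·1.235 = 16.0; c'Δl = 0.25; W sinα = -4.5
Slice 2: Δl = 1.9/cos(-2.0°) = 1.901 m; N'_2 = 102·cos(-2.0°) − 10·1.901 = 82.9; c'Δl = 0.38; W sinα = -3.6
Slice 3: Δl = 1.3/cos10.0° = 1.320 m; N'_3 = 105·cos10.0° − 9·1.320 = 91.5; c'Δl = 0.26; W sinα = 18.2
Slice 4: Δl = 3.0/cos26.9° = 3.364 m; N'_4 = 202·cos26.9° − 6·3.364 = 160.0; c'Δl = 0.67; W sinα = 91.4
Slice 5: Δl = 2.0/cos51.2° = 3.192 m; N'_5 = 60·cos51.2° − 5·3.192 = 21.6; c'Δl = 0.64; W sinα = 46.8
Σc'Δl = 2.2 kN/m; ΣN' = 372.0 kN/m; ΣW sinα = 148.3 kN/m
Resisting = 2.2 + 372.0·tan26.8° = 2.2 + 187.9 = 190.1 kN/m
FS = 190.1 / 148.3 = 1.282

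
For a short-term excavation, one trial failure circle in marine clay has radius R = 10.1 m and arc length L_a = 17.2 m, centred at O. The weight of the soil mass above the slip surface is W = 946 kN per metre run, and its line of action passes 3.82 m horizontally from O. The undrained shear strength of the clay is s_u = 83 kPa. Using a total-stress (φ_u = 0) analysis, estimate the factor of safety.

FS = 3.99

Taking moments about the centre O, the resisting moment is provided by the undrained shear strength acting along the arc:
M_R = s_u·L_a·R = 83·17.20·10.1 = 14418.8 kN·m/m
M_D = W·d = 946·3.82 = 3613.7 kN·m/m
FS = M_R / M_D = 14418.8 / 3613.7 = 3.990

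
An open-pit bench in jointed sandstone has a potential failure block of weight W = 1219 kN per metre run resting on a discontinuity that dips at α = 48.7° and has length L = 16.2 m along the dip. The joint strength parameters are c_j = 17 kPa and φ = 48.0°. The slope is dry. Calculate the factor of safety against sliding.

Resolving the block weight along and normal to the plane and applying the Mohr–Coulomb strength on the joint:
N' = W cosα = 1219·cos48.7° = 804.5 kN/m
Driving force T = W sinα = 1219·sin48.7° = 915.8 kN/m
Resisting force R = c_j·L + N'·tanφ = 17·16.2 + 804.5·tan48.0° = 275.4 + 893.5 = 1168.9 kN/m
FS = R / T = 1168.9 / 915.8 = 1.276

FS = 1.28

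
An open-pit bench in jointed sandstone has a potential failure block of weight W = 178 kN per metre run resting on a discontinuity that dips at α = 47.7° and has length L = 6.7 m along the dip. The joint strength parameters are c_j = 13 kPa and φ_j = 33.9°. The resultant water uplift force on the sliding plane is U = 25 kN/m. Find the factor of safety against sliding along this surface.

FS = 1.15

Resolving the block weight along and normal to the plane and applying the Mohr–Coulomb strength on the joint:
N' = W cosα − U = 178·cos47.7° − 25 = 94.8 kN/m
Driving force T = W sinα = 178·sin47.7° = 131.7 kN/m
Resisting force R = c_j·L + N'·tanφ_j = 13·6.7 + 94.8·tan33.9° = 87.1 + 63.7 = 150.8 kN/m
FS = R / T = 150.8 / 131.7 = 1.145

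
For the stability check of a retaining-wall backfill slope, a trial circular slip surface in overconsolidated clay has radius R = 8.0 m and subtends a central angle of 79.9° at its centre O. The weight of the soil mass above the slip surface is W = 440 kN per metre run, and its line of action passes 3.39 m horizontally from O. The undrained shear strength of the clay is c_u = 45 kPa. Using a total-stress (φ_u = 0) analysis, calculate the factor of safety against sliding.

FS = 2.69

Taking moments about the centre O, the resisting moment is provided by the undrained shear strength acting along the arc:
Arc length L_a = R·θ = 8.0·(79.9°·π/180) = 8.0·1.3945 = 11.16 m
M_R = c_u·L_a·R = 45·11.16·8.0 = 4016.2 kN·m/m
M_D = W·d = 440·3.39 = 1491.6 kN·m/m
FS = M_R / M_D = 4016.2 / 1491.6 = 2.693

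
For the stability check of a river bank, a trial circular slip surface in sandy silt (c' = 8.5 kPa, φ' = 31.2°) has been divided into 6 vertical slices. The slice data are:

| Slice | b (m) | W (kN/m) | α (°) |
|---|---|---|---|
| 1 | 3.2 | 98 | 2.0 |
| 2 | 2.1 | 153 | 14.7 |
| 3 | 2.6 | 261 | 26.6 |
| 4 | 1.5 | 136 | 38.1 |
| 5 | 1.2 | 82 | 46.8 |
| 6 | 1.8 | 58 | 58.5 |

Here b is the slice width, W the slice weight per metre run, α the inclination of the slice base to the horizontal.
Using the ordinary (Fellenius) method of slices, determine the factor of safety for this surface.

Ordinary method of slices: FS = Σ[c'·Δl_i + (W_i cosα_i)·tanφ'] / Σ W_i sinα_i, with Δl_i = b_i / cosα_i.
Slice 1: Δl = 3.2/cos2.0° = 3.202 m; N'_1 = 98·cos2.0° = 97.9; c'Δl = 27.22; W sinα = 3.4
Slice 2: Δl = 2.1/cos14.7° = 2.171 m; N'_2 = 153·cos14.7° = 148.0; c'Δl = 18.45; W sinα = 38.8
Slice 3: Δl = 2.6/cos26.6° = 2.908 m; N'_3 = 261·cos26.6° = 233.4; c'Δl = 24.72; W sinα = 116.9
Slice 4: Δl = 1.5/cos38.1° = 1.906 m; N'_4 = 136·cos38.1° = 107.0; c'Δl = 16.20; W sinα = 83.9
Slice 5: Δl = 1.2/cos46.8° = 1.753 m; N'_5 = 82·cos46.8° = 56.1; c'Δl = 14.90; W sinα = 59.8
Slice 6: Δl = 1.8/cos58.5° = 3.445 m; N'_6 = 58·cos58.5° = 30.3; c'Δl = 29.28; W sinα = 49.5
Σc'Δl = 130.8 kN/m; ΣN' = 672.8 kN/m; ΣW sinα = 352.3 kN/m
Resisting = 130.8 + 672.8·tan31.2° = 130.8 + 407.4 = 538.2 kN/m
FS = 538.2 / 352.3 = 1.528

FS = 1.53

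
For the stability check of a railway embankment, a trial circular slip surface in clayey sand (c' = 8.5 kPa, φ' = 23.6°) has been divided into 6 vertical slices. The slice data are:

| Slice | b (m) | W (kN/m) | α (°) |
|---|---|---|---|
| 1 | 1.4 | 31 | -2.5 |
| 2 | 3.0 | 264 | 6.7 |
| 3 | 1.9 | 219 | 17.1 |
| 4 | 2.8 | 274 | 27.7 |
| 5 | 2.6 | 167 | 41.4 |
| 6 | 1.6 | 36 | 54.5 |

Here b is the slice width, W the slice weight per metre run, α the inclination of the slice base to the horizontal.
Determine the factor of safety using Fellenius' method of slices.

FS = 1.45

Ordinary method of slices: FS = Σ[c'·Δl_i + (W_i cosα_i)·tanφ'] / Σ W_i sinα_i, with Δl_i = b_i / cosα_i.
Slice 1: Δl = 1.4/cos(-2.5°) = 1.401 m; N'_1 = 31·cos(-2.5°) = 31.0; c'Δl = 11.91; W sinα = -1.4
Slice 2: Δl = 3.0/cos6.7° = 3.021 m; N'_2 = 264·cos6.7° = 262.2; c'Δl = 25.68; W sinα = 30.8
Slice 3: Δl = 1.9/cos17.1° = 1.988 m; N'_3 = 219·cos17.1° = 209.3; c'Δl = 16.90; W sinα = 64.4
Slice 4: Δl = 2.8/cos27.7° = 3.162 m; N'_4 = 274·cos27.7° = 242.6; c'Δl = 26.88; W sinα = 127.4
Slice 5: Δl = 2.6/cos41.4° = 3.466 m; N'_5 = 167·cos41.4° = 125.3; c'Δl = 29.46; W sinα = 110.4
Slice 6: Δl = 1.6/cos54.5° = 2.755 m; N'_6 = 36·cos54.5° = 20.9; c'Δl = 23.42; W sinα = 29.3
Σc'Δl = 134.2 kN/m; ΣN' = 891.3 kN/m; ΣW sinα = 361.0 kN/m
Resisting = 134.2 + 891.3·tan23.6° = 134.2 + 389.4 = 523.6 kN/m
FS = 523.6 / 361.0 = 1.451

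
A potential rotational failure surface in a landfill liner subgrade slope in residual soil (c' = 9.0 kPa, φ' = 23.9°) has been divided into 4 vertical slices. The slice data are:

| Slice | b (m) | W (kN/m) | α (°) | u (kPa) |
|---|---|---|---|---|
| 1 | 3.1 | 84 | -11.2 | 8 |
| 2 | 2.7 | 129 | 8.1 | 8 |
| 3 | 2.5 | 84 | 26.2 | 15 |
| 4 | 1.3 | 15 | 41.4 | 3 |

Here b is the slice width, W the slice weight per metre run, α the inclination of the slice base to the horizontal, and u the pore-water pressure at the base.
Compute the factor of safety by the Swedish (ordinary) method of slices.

FS = 3.75

Ordinary method of slices: FS = Σ[c'·Δl_i + (W_i cosα_i − u_i·Δl_i)·tanφ'] / Σ W_i sinα_i, with Δl_i = b_i / cosα_i.
Slice 1: Δl = 3.1/cos(-11.2°) = 3.160 m; N'_1 = 84·cos(-11.2°) − 8·3.160 = 57.1; c'Δl = 28.44; W sinα = -16.3
Slice 2: Δl = 2.7/cos8.1° = 2.727 m; N'_2 = 129·cos8.1° − 8·2.727 = 105.9; c'Δl = 24.54; W sinα = 18.2
Slice 3: Δl = 2.5/cos26.2° = 2.786 m; N'_3 = 84·cos26.2° − 15·2.786 = 33.6; c'Δl = 25.08; W sinα = 37.1
Slice 4: Δl = 1.3/cos41.4° = 1.733 m; N'_4 = 15·cos41.4° − 3·1.733 = 6.1; c'Δl = 15.60; W sinα = 9.9
Σc'Δl = 93.7 kN/m; ΣN' = 202.6 kN/m; ΣW sinα = 48.9 kN/m
Resisting = 93.7 + 202.6·tan23.9° = 93.7 + 89.8 = 183.5 kN/m
FS = 183.5 / 48.9 = 3.754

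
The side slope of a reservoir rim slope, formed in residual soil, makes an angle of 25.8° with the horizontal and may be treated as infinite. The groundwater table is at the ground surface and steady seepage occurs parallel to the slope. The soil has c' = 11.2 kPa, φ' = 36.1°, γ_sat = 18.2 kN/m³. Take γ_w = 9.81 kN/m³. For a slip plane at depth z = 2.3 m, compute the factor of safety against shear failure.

With seepage parallel to the slope and the water table at the surface, the effective normal stress on the slip plane uses the buoyant unit weight γ' = γ_sat − γ_w while the driving shear stress uses γ_sat:
FS = [c' + γ' z cos²β tanφ'] / [γ_sat z sinβ cosβ]
γ' = 18.2 − 9.81 = 8.39 kN/m³
Numerator = 11.2 + 8.39·2.3·cos²25.8°·tan36.1° = 11.2 + 8.39·2.3·0.8106·0.7292 = 22.606 kPa
Denominator = 18.2·2.3·sin25.8°·cos25.8° = 18.2·2.3·0.4352·0.9003 = 16.403 kPa
FS = 22.606 / 16.403 = 1.378

FS = 1.38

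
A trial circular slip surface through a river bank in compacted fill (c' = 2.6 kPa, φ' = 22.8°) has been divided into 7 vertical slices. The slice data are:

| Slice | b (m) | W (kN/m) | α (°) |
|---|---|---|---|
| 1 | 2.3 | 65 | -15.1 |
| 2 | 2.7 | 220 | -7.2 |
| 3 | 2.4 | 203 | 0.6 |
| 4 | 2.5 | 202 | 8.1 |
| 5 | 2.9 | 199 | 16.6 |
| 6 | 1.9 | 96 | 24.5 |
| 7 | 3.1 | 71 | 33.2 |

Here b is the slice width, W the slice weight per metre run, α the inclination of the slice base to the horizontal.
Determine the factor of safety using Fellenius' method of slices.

FS = 3.93

Ordinary method of slices: FS = Σ[c'·Δl_i + (W_i cosα_i)·tanφ'] / Σ W_i sinα_i, with Δl_i = b_i / cosα_i.
Slice 1: Δl = 2.3/cos(-15.1°) = 2.382 m; N'_1 = 65·cos(-15.1°) = 62.8; c'Δl = 6.19; W sinα = -16.9
Slice 2: Δl = 2.7/cos(-7.2°) = 2.721 m; N'_2 = 220·cos(-7.2°) = 218.3; c'Δl = 7.08; W sinα = -27.6
Slice 3: Δl = 2.4/cos0.6° = 2.400 m; N'_3 = 203·cos0.6° = 203.0; c'Δl = 6.24; W sinα = 2.1
Slice 4: Δl = 2.5/cos8.1° = 2.525 m; N'_4 = 202·cos8.1° = 200.0; c'Δl = 6.57; W sinα = 28.5
Slice 5: Δl = 2.9/cos16.6° = 3.026 m; N'_5 = 199·cos16.6° = 190.7; c'Δl = 7.87; W sinα = 56.9
Slice 6: Δl = 1.9/cos24.5° = 2.088 m; N'_6 = 96·cos24.5° = 87.4; c'Δl = 5.43; W sinα = 39.8
Slice 7: Δl = 3.1/cos33.2° = 3.705 m; N'_7 = 71·cos33.2° = 59.4; c'Δl = 9.63; W sinα = 38.9
Σc'Δl = 49.0 kN/m; ΣN' = 1021.5 kN/m; ΣW sinα = 121.6 kN/m
Resisting = 49.0 + 1021.5·tan22.8° = 49.0 + 429.4 = 478.4 kN/m
FS = 478.4 / 121.6 = 3.933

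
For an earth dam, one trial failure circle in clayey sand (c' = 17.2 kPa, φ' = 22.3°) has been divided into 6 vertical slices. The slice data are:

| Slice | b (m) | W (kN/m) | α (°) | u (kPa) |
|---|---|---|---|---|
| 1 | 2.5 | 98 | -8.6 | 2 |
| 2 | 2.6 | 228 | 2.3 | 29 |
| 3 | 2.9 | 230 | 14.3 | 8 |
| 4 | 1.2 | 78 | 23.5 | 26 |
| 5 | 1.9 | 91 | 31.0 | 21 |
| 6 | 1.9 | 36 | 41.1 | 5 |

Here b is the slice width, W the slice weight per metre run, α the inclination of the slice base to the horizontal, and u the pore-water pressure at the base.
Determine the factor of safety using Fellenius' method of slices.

Ordinary method of slices: FS = Σ[c'·Δl_i + (W_i cosα_i − u_i·Δl_i)·tanφ'] / Σ W_i sinα_i, with Δl_i = b_i / cosα_i.
Slice 1: Δl = 2.5/cos(-8.6°) = 2.528 m; N'_1 = 98·cos(-8.6°) − 2·2.528 = 91.8; c'Δl = 43.49; W sinα = -14.7
Slice 2: Δl = 2.6/cos2.3° = 2.602 m; N'_2 = 228·cos2.3° − 29·2.602 = 152.4; c'Δl = 44.76; W sinα = 9.2
Slice 3: Δl = 2.9/cos14.3° = 2.993 m; N'_3 = 230·cos14.3° − 8·2.993 = 198.9; c'Δl = 51.47; W sinα = 56.8
Slice 4: Δl = 1.2/cos23.5° = 1.309 m; N'_4 = 78·cos23.5° − 26·1.309 = 37.5; c'Δl = 22.51; W sinα = 31.1
Slice 5: Δl = 1.9/cos31.0° = 2.217 m; N'_5 = 91·cos31.0° − 21·2.217 = 31.5; c'Δl = 38.13; W sinα = 46.9
Slice 6: Δl = 1.9/cos41.1° = 2.521 m; N'_6 = 36·cos41.1° − 5·2.521 = 14.5; c'Δl = 43.37; W sinα = 23.7
Σc'Δl = 243.7 kN/m; ΣN' = 526.6 kN/m; ΣW sinα = 152.9 kN/m
Resisting = 243.7 + 526.6·tan22.3° = 243.7 + 216.0 = 459.7 kN/m
FS = 459.7 / 152.9 = 3.006

FS = 3.01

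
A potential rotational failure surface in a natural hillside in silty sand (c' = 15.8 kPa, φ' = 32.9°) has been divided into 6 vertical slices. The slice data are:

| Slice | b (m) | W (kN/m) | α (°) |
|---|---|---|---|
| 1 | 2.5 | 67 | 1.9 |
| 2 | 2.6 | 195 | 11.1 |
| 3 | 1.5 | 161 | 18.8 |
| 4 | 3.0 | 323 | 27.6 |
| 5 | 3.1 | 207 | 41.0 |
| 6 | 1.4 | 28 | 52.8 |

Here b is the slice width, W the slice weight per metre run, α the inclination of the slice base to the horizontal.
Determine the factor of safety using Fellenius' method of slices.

Ordinary method of slices: FS = Σ[c'·Δl_i + (W_i cosα_i)·tanφ'] / Σ W_i sinα_i, with Δl_i = b_i / cosα_i.
Slice 1: Δl = 2.5/cos1.9° = 2.501 m; N'_1 = 67·cos1.9° = 67.0; c'Δl = 39.52; W sinα = 2.2
Slice 2: Δl = 2.6/cos11.1° = 2.650 m; N'_2 = 195·cos11.1° = 191.4; c'Δl = 41.86; W sinα = 37.5
Slice 3: Δl = 1.5/cos18.8° = 1.585 m; N'_3 = 161·cos18.8° = 152.4; c'Δl = 25.04; W sinα = 51.9
Slice 4: Δl = 3.0/cos27.6° = 3.385 m; N'_4 = 323·cos27.6° = 286.2; c'Δl = 53.49; W sinα = 149.6
Slice 5: Δl = 3.1/cos41.0° = 4.108 m; N'_5 = 207·cos41.0° = 156.2; c'Δl = 64.90; W sinα = 135.8
Slice 6: Δl = 1.4/cos52.8° = 2.316 m; N'_6 = 28·cos52.8° = 16.9; c'Δl = 36.59; W sinα = 22.3
Σc'Δl = 261.4 kN/m; ΣN' = 870.1 kN/m; ΣW sinα = 399.4 kN/m
Resisting = 261.4 + 870.1·tan32.9° = 261.4 + 562.9 = 824.3 kN/m
FS = 824.3 / 399.4 = 2.064

FS = 2.06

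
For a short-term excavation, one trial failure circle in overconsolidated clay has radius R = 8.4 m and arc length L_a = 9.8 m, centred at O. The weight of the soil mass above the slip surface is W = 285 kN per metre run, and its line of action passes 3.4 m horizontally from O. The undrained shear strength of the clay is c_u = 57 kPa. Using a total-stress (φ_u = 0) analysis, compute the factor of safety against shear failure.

Taking moments about the centre O, the resisting moment is provided by the undrained shear strength acting along the arc:
M_R = c_u·L_a·R = 57·9.80·8.4 = 4692.2 kN·m/m
M_D = W·d = 285·3.4 = 969.0 kN·m/m
FS = M_R / M_D = 4692.2 / 969.0 = 4.842

FS = 4.84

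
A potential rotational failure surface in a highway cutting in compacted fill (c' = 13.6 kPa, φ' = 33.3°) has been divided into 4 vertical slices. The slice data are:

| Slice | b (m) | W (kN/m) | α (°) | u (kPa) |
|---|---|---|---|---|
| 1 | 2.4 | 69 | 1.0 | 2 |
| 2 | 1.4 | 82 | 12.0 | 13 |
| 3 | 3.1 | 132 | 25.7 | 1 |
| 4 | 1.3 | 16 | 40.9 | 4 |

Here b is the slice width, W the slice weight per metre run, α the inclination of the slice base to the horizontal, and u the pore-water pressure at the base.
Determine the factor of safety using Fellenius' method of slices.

Ordinary method of slices: FS = Σ[c'·Δl_i + (W_i cosα_i − u_i·Δl_i)·tanφ'] / Σ W_i sinα_i, with Δl_i = b_i / cosα_i.
Slice 1: Δl = 2.4/cos1.0° = 2.400 m; N'_1 = 69·cos1.0° − 2·2.400 = 64.2; c'Δl = 32.64; W sinα = 1.2
Slice 2: Δl = 1.4/cos12.0° = 1.431 m; N'_2 = 82·cos12.0° − 13·1.431 = 61.6; c'Δl = 19.47; W sinα = 17.0
Slice 3: Δl = 3.1/cos25.7° = 3.440 m; N'_3 = 132·cos25.7° − 1·3.440 = 115.5; c'Δl = 46.79; W sinα = 57.2
Slice 4: Δl = 1.3/cos40.9° = 1.720 m; N'_4 = 16·cos40.9° − 4·1.720 = 5.2; c'Δl = 23.39; W sinα = 10.5
Σc'Δl = 122.3 kN/m; ΣN' = 246.5 kN/m; ΣW sinα = 86.0 kN/m
Resisting = 122.3 + 246.5·tan33.3° = 122.3 + 161.9 = 284.2 kN/m
FS = 284.2 / 86.0 = 3.306

FS = 3.31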